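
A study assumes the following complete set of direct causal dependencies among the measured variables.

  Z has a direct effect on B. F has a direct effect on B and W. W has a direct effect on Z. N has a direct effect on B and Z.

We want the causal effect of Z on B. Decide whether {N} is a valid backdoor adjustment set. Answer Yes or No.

Backdoor paths from Z to B (paths whose first edge points into Z):
  P1: Z <- N -> B
  P2: Z <- W <- F -> B
Condition 1 (no descendant of Z in the set): holds — descendants of Z are {B}; none are in {N}.
Condition 2 (every backdoor path blocked by {N}):
  P1: blocked at fork node N ∈ conditioning set.
  P2: open — no interior node is in the conditioning set.
{N} does not satisfy the backdoor criterion.

No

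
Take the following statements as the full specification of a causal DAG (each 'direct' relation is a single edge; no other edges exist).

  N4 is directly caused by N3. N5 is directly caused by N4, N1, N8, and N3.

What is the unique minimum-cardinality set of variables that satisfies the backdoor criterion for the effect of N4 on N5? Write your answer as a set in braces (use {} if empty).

Variables eligible for adjustment (non-descendants of N4, excluding N4 and N5): {N1, N3, N8}.
Backdoor paths from N4 to N5:
  P1: N4 <- N3 -> N5
The empty set is not sufficient: P1 (N4 <- N3 -> N5) has no collider blocking it and no conditioned non-collider, so it is open.
Try {N3}:
  P1: blocked at fork node N3 ∈ conditioning set.
{N3} contains no descendant of N4 and blocks every backdoor path.
No other singleton works — e.g. {N1} leaves P1 open — so {N3} is the unique smallest valid adjustment set.

{N3}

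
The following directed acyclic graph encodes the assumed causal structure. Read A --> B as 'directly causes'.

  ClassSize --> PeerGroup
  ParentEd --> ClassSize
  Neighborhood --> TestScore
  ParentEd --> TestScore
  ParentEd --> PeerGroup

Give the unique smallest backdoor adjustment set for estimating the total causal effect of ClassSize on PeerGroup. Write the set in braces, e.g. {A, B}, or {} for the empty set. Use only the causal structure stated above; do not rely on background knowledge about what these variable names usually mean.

Variables eligible for adjustment (non-descendants of ClassSize, excluding ClassSize and PeerGroup): {Neighborhood, ParentEd, TestScore}.
Backdoor paths from ClassSize to PeerGroup:
  P1: ClassSize <- ParentEd -> PeerGroup
The empty set is not sufficient: P1 (ClassSize <- ParentEd -> PeerGroup) has no collider blocking it and no conditioned non-collider, so it is open.
Try {ParentEd}:
  P1: blocked at fork node ParentEd ∈ conditioning set.
{ParentEd} contains no descendant of ClassSize and blocks every backdoor path.
No other singleton works — e.g. {Neighborhood} leaves P1 open — so {ParentEd} is the unique smallest valid adjustment set.

{ParentEd}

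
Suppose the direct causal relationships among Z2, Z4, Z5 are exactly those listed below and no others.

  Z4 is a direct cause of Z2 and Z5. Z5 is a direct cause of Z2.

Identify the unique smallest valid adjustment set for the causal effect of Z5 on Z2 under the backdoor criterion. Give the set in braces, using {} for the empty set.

Variables eligible for adjustment (non-descendants of Z5, excluding Z5 and Z2): {Z4}.
Backdoor paths from Z5 to Z2:
  P1: Z5 <- Z4 -> Z2
The empty set is not sufficient: P1 (Z5 <- Z4 -> Z2) has no collider blocking it and no conditioned non-collider, so it is open.
Try {Z4}:
  P1: blocked at fork node Z4 ∈ conditioning set.
{Z4} contains no descendant of Z5 and blocks every backdoor path.
{Z4} is the unique smallest valid adjustment set.

{Z4}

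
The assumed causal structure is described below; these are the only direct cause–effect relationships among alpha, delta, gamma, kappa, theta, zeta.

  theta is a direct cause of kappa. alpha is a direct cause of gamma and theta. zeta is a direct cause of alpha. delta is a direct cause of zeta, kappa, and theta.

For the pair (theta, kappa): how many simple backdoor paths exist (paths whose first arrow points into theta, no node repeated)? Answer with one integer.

2

A backdoor path from theta to kappa is any simple undirected path whose first edge points into theta (i.e. leaves theta via a parent).
Parents of theta: {alpha, delta}.
Enumerating:
  P1: theta <- delta -> kappa
  P2: theta <- alpha <- zeta <- delta -> kappa
That exhausts the simple backdoor paths. Count: 2.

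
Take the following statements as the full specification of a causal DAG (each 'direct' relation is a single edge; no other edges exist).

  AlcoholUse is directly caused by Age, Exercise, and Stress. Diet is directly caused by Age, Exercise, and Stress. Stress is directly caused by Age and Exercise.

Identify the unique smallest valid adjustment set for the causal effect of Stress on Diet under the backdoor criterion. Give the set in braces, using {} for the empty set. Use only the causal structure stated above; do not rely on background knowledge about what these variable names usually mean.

{Age, Exercise}

Variables eligible for adjustment (non-descendants of Stress, excluding Stress and Diet): {Age, Exercise}.
Backdoor paths from Stress to Diet:
  P1: Stress <- Exercise -> AlcoholUse <- Age -> Diet
  P2: Stress <- Exercise -> Diet
  P3: Stress <- Age -> AlcoholUse <- Exercise -> Diet
  P4: Stress <- Age -> Diet
The empty set is not sufficient: P2 (Stress <- Exercise -> Diet) has no collider blocking it and no conditioned non-collider, so it is open.
Try {Age, Exercise}:
  P1: blocked at fork node Exercise ∈ conditioning set.
  P2: blocked at fork node Exercise ∈ conditioning set.
  P3: blocked at fork node Age ∈ conditioning set.
  P4: blocked at fork node Age ∈ conditioning set.
{Age, Exercise} contains no descendant of Stress and blocks every backdoor path.
Every element of {Age, Exercise} is needed (dropping Age leaves P4 open; dropping Exercise leaves P2 open), so no proper subset is valid.
Among all size-2 subsets of the eligible variables, only {Age, Exercise} blocks every backdoor path, so it is the unique smallest valid adjustment set.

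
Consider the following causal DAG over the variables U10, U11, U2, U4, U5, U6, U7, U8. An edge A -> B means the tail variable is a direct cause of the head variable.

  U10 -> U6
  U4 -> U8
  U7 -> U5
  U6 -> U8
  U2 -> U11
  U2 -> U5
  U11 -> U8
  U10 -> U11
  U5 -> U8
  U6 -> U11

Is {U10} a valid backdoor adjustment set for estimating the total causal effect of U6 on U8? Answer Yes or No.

Yes

Backdoor paths from U6 to U8 (paths whose first edge points into U6):
  P1: U6 <- U10 -> U11 <- U2 -> U5 -> U8
  P2: U6 <- U10 -> U11 -> U8
Condition 1 (no descendant of U6 in the set): holds — descendants of U6 are {U11, U8}; none are in {U10}.
Condition 2 (every backdoor path blocked by {U10}):
  P1: blocked at fork node U10 ∈ conditioning set.
  P2: blocked at fork node U10 ∈ conditioning set.
{U10} satisfies the backdoor criterion.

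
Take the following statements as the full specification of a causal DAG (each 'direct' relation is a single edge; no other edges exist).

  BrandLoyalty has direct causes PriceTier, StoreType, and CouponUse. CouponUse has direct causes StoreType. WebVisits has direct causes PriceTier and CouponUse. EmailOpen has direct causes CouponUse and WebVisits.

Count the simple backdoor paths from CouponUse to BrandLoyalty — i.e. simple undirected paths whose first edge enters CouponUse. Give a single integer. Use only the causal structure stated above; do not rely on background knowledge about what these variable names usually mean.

1

A backdoor path from CouponUse to BrandLoyalty is any simple undirected path whose first edge points into CouponUse (i.e. leaves CouponUse via a parent).
Parents of CouponUse: {StoreType}.
Enumerating:
  P1: CouponUse <- StoreType -> BrandLoyalty
That exhausts the simple backdoor paths. Count: 1.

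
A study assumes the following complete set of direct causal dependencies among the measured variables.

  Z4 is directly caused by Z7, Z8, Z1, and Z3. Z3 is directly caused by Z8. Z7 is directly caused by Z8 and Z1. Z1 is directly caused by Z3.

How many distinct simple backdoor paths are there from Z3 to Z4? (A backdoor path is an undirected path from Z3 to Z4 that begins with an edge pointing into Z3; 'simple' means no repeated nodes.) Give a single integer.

A backdoor path from Z3 to Z4 is any simple undirected path whose first edge points into Z3 (i.e. leaves Z3 via a parent).
Parents of Z3: {Z8}.
Enumerating:
  P1: Z3 <- Z8 -> Z7 <- Z1 -> Z4
  P2: Z3 <- Z8 -> Z7 -> Z4
  P3: Z3 <- Z8 -> Z4
That exhausts the simple backdoor paths. Count: 3.

3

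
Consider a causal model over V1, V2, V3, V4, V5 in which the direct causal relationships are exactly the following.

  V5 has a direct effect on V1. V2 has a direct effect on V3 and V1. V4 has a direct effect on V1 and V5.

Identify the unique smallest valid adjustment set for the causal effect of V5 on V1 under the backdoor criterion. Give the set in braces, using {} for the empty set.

Variables eligible for adjustment (non-descendants of V5, excluding V5 and V1): {V2, V3, V4}.
Backdoor paths from V5 to V1:
  P1: V5 <- V4 -> V1
The empty set is not sufficient: P1 (V5 <- V4 -> V1) has no collider blocking it and no conditioned non-collider, so it is open.
Try {V4}:
  P1: blocked at fork node V4 ∈ conditioning set.
{V4} contains no descendant of V5 and blocks every backdoor path.
No other singleton works — e.g. {V2} leaves P1 open — so {V4} is the unique smallest valid adjustment set.

{V4}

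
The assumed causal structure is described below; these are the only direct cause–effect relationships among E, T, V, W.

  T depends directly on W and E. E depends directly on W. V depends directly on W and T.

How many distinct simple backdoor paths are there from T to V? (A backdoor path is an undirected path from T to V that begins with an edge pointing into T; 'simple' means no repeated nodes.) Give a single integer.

A backdoor path from T to V is any simple undirected path whose first edge points into T (i.e. leaves T via a parent).
Parents of T: {E, W}.
Enumerating:
  P1: T <- W -> V
  P2: T <- E <- W -> V
That exhausts the simple backdoor paths. Count: 2.

2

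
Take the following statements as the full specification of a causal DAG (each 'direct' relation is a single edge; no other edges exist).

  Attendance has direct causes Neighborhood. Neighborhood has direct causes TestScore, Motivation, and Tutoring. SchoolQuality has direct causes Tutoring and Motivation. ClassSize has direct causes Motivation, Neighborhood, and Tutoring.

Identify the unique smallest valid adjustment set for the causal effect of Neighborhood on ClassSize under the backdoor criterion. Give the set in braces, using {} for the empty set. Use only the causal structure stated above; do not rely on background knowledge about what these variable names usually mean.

{Motivation, Tutoring}

Variables eligible for adjustment (non-descendants of Neighborhood, excluding Neighborhood and ClassSize): {Motivation, SchoolQuality, TestScore, Tutoring}.
Backdoor paths from Neighborhood to ClassSize:
  P1: Neighborhood <- Tutoring -> SchoolQuality <- Motivation -> ClassSize
  P2: Neighborhood <- Tutoring -> ClassSize
  P3: Neighborhood <- Motivation -> SchoolQuality <- Tutoring -> ClassSize
  P4: Neighborhood <- Motivation -> ClassSize
The empty set is not sufficient: P2 (Neighborhood <- Tutoring -> ClassSize) has no collider blocking it and no conditioned non-collider, so it is open.
Try {Motivation, Tutoring}:
  P1: blocked at fork node Tutoring ∈ conditioning set.
  P2: blocked at fork node Tutoring ∈ conditioning set.
  P3: blocked at fork node Motivation ∈ conditioning set.
  P4: blocked at fork node Motivation ∈ conditioning set.
{Motivation, Tutoring} contains no descendant of Neighborhood and blocks every backdoor path.
Every element of {Motivation, Tutoring} is needed (dropping Motivation leaves P4 open; dropping Tutoring leaves P2 open), so no proper subset is valid.
Among all size-2 subsets of the eligible variables, only {Motivation, Tutoring} blocks every backdoor path, so it is the unique smallest valid adjustment set.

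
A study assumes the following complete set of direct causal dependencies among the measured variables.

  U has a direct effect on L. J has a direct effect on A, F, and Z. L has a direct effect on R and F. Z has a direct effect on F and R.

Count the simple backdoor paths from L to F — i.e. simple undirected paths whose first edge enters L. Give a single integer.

A backdoor path from L to F is any simple undirected path whose first edge points into L (i.e. leaves L via a parent).
Parents of L: {U}.
No simple path from any parent of L reaches F without revisiting L, so there are no backdoor paths.

0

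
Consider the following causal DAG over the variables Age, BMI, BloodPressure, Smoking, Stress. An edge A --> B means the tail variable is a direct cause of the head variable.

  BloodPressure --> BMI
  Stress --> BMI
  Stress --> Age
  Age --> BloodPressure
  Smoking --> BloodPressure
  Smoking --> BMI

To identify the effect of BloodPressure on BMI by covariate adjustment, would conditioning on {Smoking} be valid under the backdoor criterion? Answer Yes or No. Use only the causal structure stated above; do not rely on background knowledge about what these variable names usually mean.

No

Backdoor paths from BloodPressure to BMI (paths whose first edge points into BloodPressure):
  P1: BloodPressure <- Smoking -> BMI
  P2: BloodPressure <- Age <- Stress -> BMI
Condition 1 (no descendant of BloodPressure in the set): holds — descendants of BloodPressure are {BMI}; none are in {Smoking}.
Condition 2 (every backdoor path blocked by {Smoking}):
  P1: blocked at fork node Smoking ∈ conditioning set.
  P2: open — no interior node is in the conditioning set.
{Smoking} does not satisfy the backdoor criterion.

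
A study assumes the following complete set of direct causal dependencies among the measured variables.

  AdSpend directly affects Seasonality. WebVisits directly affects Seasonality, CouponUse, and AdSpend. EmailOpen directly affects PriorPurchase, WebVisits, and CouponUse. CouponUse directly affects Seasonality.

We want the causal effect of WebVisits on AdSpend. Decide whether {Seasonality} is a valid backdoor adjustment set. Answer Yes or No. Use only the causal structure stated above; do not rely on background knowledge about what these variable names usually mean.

No

Backdoor paths from WebVisits to AdSpend (paths whose first edge points into WebVisits):
  P1: WebVisits <- EmailOpen -> CouponUse -> Seasonality <- AdSpend
Condition 1 (no descendant of WebVisits in the set): FAILS — Seasonality is a descendant of WebVisits.
Condition 2 (every backdoor path blocked by {Seasonality}):
  P1: open — collider(s) Seasonality are conditioned on (or have a conditioned descendant) and no non-collider on the path is in the set.
{Seasonality} does not satisfy the backdoor criterion.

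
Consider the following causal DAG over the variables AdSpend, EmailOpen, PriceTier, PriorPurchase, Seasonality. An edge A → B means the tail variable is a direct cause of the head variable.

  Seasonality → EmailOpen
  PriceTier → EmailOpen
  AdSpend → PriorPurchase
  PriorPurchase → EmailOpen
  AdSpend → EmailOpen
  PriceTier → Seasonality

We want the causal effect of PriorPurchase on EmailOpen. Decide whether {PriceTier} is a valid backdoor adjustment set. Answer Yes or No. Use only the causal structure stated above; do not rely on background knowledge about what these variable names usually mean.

Backdoor paths from PriorPurchase to EmailOpen (paths whose first edge points into PriorPurchase):
  P1: PriorPurchase <- AdSpend -> EmailOpen
Condition 1 (no descendant of PriorPurchase in the set): holds — descendants of PriorPurchase are {EmailOpen}; none are in {PriceTier}.
Condition 2 (every backdoor path blocked by {PriceTier}):
  P1: open — no interior node is in the conditioning set.
{PriceTier} does not satisfy the backdoor criterion.

No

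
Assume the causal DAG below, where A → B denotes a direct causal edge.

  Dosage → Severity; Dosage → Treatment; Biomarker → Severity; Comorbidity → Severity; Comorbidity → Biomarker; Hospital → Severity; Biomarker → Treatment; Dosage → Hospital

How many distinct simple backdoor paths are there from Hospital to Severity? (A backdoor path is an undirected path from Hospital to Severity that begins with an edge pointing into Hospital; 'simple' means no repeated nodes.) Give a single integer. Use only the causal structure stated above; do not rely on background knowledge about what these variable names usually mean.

3

A backdoor path from Hospital to Severity is any simple undirected path whose first edge points into Hospital (i.e. leaves Hospital via a parent).
Parents of Hospital: {Dosage}.
Enumerating:
  P1: Hospital <- Dosage -> Treatment <- Biomarker <- Comorbidity -> Severity
  P2: Hospital <- Dosage -> Treatment <- Biomarker -> Severity
  P3: Hospital <- Dosage -> Severity
That exhausts the simple backdoor paths. Count: 3.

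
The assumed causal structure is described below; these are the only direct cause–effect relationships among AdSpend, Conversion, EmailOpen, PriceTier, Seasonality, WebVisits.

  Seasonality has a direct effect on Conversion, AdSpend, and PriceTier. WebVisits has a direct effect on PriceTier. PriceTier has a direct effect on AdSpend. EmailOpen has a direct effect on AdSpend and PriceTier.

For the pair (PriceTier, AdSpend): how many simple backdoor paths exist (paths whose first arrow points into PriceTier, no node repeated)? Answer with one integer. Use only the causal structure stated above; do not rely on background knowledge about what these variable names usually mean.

A backdoor path from PriceTier to AdSpend is any simple undirected path whose first edge points into PriceTier (i.e. leaves PriceTier via a parent).
Parents of PriceTier: {EmailOpen, Seasonality, WebVisits}.
Enumerating:
  P1: PriceTier <- Seasonality -> AdSpend
  P2: PriceTier <- EmailOpen -> AdSpend
That exhausts the simple backdoor paths. Count: 2.

2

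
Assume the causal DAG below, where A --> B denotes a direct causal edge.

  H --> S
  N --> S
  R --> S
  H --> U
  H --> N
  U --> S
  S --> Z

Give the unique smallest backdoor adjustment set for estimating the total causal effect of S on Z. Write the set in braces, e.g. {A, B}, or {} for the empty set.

{}

Variables eligible for adjustment (non-descendants of S, excluding S and Z): {H, N, R, U}.
Backdoor paths from S to Z:
  (none)
With no backdoor paths the empty set already satisfies the criterion, and it is trivially minimal.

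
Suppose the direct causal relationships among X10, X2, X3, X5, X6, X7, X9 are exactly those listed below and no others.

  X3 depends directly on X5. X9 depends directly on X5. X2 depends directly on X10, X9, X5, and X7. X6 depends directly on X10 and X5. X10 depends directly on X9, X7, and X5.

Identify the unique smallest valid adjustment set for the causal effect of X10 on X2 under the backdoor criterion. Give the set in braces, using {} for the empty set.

{X5, X7, X9}

Variables eligible for adjustment (non-descendants of X10, excluding X10 and X2): {X3, X5, X7, X9}.
Backdoor paths from X10 to X2:
  P1: X10 <- X5 -> X9 -> X2
  P2: X10 <- X5 -> X2
  P3: X10 <- X7 -> X2
  P4: X10 <- X9 <- X5 -> X2
  P5: X10 <- X9 -> X2
The empty set is not sufficient: P1 (X10 <- X5 -> X9 -> X2) has no collider blocking it and no conditioned non-collider, so it is open.
Try {X5, X7, X9}:
  P1: blocked at fork node X5 ∈ conditioning set.
  P2: blocked at fork node X5 ∈ conditioning set.
  P3: blocked at fork node X7 ∈ conditioning set.
  P4: blocked at chain node X9 ∈ conditioning set.
  P5: blocked at fork node X9 ∈ conditioning set.
{X5, X7, X9} contains no descendant of X10 and blocks every backdoor path.
Every element of {X5, X7, X9} is needed (dropping X5 leaves P2 open; dropping X7 leaves P3 open; dropping X9 leaves P5 open), so no proper subset is valid.
Among all size-3 subsets of the eligible variables, only {X5, X7, X9} blocks every backdoor path, so it is the unique smallest valid adjustment set.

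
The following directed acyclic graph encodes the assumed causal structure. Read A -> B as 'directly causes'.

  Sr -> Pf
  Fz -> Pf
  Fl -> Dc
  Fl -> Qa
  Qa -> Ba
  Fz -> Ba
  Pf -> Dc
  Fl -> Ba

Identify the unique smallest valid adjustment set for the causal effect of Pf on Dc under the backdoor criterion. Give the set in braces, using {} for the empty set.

{}

Variables eligible for adjustment (non-descendants of Pf, excluding Pf and Dc): {Ba, Fl, Fz, Qa, Sr}.
Backdoor paths from Pf to Dc:
  P1: Pf <- Fz -> Ba <- Fl -> Dc
  P2: Pf <- Fz -> Ba <- Qa <- Fl -> Dc
Each backdoor path contains an unconditioned collider, so every path is already blocked with the empty conditioning set:
  P1: blocked at collider Ba (neither it nor any descendant is in the conditioning set).
  P2: blocked at collider Ba (neither it nor any descendant is in the conditioning set).
The empty set is therefore the unique smallest valid set.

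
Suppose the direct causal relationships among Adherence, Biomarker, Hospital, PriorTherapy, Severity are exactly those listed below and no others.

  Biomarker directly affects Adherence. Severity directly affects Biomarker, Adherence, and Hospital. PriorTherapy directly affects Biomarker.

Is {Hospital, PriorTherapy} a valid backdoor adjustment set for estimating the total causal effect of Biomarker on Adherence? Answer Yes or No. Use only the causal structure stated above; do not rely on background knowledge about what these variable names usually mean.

Backdoor paths from Biomarker to Adherence (paths whose first edge points into Biomarker):
  P1: Biomarker <- Severity -> Adherence
Condition 1 (no descendant of Biomarker in the set): holds — descendants of Biomarker are {Adherence}; none are in {Hospital, PriorTherapy}.
Condition 2 (every backdoor path blocked by {Hospital, PriorTherapy}):
  P1: open — no interior node is in the conditioning set.
{Hospital, PriorTherapy} does not satisfy the backdoor criterion.

No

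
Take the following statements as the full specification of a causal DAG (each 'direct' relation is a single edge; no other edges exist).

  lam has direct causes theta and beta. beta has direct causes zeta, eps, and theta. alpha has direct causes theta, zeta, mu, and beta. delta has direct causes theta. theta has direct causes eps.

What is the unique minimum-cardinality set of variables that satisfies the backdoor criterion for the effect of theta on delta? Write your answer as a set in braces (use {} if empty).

{}

Variables eligible for adjustment (non-descendants of theta, excluding theta and delta): {eps, mu, zeta}.
Backdoor paths from theta to delta:
  (none)
With no backdoor paths the empty set already satisfies the criterion, and it is trivially minimal.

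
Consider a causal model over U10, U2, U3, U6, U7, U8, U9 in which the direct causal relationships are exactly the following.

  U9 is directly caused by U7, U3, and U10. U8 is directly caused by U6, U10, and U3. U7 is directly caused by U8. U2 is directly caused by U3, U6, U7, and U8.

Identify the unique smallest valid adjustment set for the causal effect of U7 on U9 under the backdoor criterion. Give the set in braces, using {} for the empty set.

Variables eligible for adjustment (non-descendants of U7, excluding U7 and U9): {U10, U3, U6, U8}.
Backdoor paths from U7 to U9:
  P1: U7 <- U8 <- U6 -> U2 <- U3 -> U9
  P2: U7 <- U8 <- U10 -> U9
  P3: U7 <- U8 <- U3 -> U9
  P4: U7 <- U8 -> U2 <- U3 -> U9
The empty set is not sufficient: P2 (U7 <- U8 <- U10 -> U9) has no collider blocking it and no conditioned non-collider, so it is open.
Try {U8}:
  P1: blocked at chain node U8 ∈ conditioning set.
  P2: blocked at chain node U8 ∈ conditioning set.
  P3: blocked at chain node U8 ∈ conditioning set.
  P4: blocked at fork node U8 ∈ conditioning set.
{U8} contains no descendant of U7 and blocks every backdoor path.
No other singleton works — e.g. {U6} leaves P2 open — so {U8} is the unique smallest valid adjustment set.

{U8}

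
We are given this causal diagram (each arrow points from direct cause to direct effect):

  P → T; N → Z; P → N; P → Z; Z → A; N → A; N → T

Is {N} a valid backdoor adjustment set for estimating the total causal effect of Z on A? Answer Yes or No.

Yes

Backdoor paths from Z to A (paths whose first edge points into Z):
  P1: Z <- P -> N -> A
  P2: Z <- P -> T <- N -> A
  P3: Z <- N -> A
Condition 1 (no descendant of Z in the set): holds — descendants of Z are {A}; none are in {N}.
Condition 2 (every backdoor path blocked by {N}):
  P1: blocked at chain node N ∈ conditioning set.
  P2: blocked at collider T (neither it nor any descendant is in the conditioning set).
  P3: blocked at fork node N ∈ conditioning set.
{N} satisfies the backdoor criterion.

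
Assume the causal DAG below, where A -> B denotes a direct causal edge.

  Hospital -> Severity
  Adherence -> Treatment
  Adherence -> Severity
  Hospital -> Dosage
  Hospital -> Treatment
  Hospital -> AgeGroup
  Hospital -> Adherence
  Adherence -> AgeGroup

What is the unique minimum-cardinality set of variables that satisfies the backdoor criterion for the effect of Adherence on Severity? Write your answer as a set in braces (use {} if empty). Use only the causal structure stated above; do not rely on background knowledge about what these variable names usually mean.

Variables eligible for adjustment (non-descendants of Adherence, excluding Adherence and Severity): {Dosage, Hospital}.
Backdoor paths from Adherence to Severity:
  P1: Adherence <- Hospital -> Severity
The empty set is not sufficient: P1 (Adherence <- Hospital -> Severity) has no collider blocking it and no conditioned non-collider, so it is open.
Try {Hospital}:
  P1: blocked at fork node Hospital ∈ conditioning set.
{Hospital} contains no descendant of Adherence and blocks every backdoor path.
No other singleton works — e.g. {Dosage} leaves P1 open — so {Hospital} is the unique smallest valid adjustment set.

{Hospital}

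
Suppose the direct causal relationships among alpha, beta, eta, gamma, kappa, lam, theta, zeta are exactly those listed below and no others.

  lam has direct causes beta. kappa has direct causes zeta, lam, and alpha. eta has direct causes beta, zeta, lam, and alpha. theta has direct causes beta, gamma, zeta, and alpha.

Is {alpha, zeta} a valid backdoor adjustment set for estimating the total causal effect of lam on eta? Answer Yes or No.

Backdoor paths from lam to eta (paths whose first edge points into lam):
  P1: lam <- beta -> theta <- zeta -> eta
  P2: lam <- beta -> theta <- zeta -> kappa <- alpha -> eta
  P3: lam <- beta -> theta <- alpha -> eta
  P4: lam <- beta -> theta <- alpha -> kappa <- zeta -> eta
  P5: lam <- beta -> eta
Condition 1 (no descendant of lam in the set): holds — descendants of lam are {eta, kappa}; none are in {alpha, zeta}.
Condition 2 (every backdoor path blocked by {alpha, zeta}):
  P1: blocked at collider theta (neither it nor any descendant is in the conditioning set).
  P2: blocked at collider theta (neither it nor any descendant is in the conditioning set).
  P3: blocked at collider theta (neither it nor any descendant is in the conditioning set).
  P4: blocked at collider theta (neither it nor any descendant is in the conditioning set).
  P5: open — no interior node is in the conditioning set.
{alpha, zeta} does not satisfy the backdoor criterion.

No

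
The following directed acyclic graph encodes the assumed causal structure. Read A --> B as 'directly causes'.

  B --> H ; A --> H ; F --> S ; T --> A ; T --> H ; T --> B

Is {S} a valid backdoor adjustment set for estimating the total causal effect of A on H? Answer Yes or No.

Backdoor paths from A to H (paths whose first edge points into A):
  P1: A <- T -> B -> H
  P2: A <- T -> H
Condition 1 (no descendant of A in the set): holds — descendants of A are {H}; none are in {S}.
Condition 2 (every backdoor path blocked by {S}):
  P1: open — no interior node is in the conditioning set.
  P2: open — no interior node is in the conditioning set.
{S} does not satisfy the backdoor criterion.

No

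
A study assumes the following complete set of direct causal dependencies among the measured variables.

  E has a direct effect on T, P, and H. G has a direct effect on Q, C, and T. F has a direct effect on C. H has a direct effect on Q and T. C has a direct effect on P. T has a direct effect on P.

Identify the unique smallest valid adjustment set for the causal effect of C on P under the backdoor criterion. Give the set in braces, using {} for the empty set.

Variables eligible for adjustment (non-descendants of C, excluding C and P): {E, F, G, H, Q, T}.
Backdoor paths from C to P:
  P1: C <- G -> Q <- H <- E -> T -> P
  P2: C <- G -> Q <- H <- E -> P
  P3: C <- G -> Q <- H -> T <- E -> P
  P4: C <- G -> Q <- H -> T -> P
  P5: C <- G -> T <- E -> P
  P6: C <- G -> T <- H <- E -> P
  P7: C <- G -> T -> P
The empty set is not sufficient: P7 (C <- G -> T -> P) has no collider blocking it and no conditioned non-collider, so it is open.
Try {G}:
  P1: blocked at fork node G ∈ conditioning set.
  P2: blocked at fork node G ∈ conditioning set.
  P3: blocked at fork node G ∈ conditioning set.
  P4: blocked at fork node G ∈ conditioning set.
  P5: blocked at fork node G ∈ conditioning set.
  P6: blocked at fork node G ∈ conditioning set.
  P7: blocked at fork node G ∈ conditioning set.
{G} contains no descendant of C and blocks every backdoor path.
No other singleton works — e.g. {E} leaves P7 open — so {G} is the unique smallest valid adjustment set.

{G}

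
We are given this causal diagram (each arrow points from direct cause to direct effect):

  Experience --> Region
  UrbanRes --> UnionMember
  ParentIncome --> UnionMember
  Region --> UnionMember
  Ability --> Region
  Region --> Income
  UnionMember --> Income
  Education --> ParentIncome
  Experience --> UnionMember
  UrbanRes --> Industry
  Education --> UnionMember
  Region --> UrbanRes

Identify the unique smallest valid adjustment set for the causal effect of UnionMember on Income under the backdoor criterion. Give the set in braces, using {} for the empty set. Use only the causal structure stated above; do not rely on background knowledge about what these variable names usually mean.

{Region}

Variables eligible for adjustment (non-descendants of UnionMember, excluding UnionMember and Income): {Ability, Education, Experience, Industry, ParentIncome, Region, UrbanRes}.
Backdoor paths from UnionMember to Income:
  P1: UnionMember <- Experience -> Region -> Income
  P2: UnionMember <- Region -> Income
  P3: UnionMember <- UrbanRes <- Region -> Income
The empty set is not sufficient: P1 (UnionMember <- Experience -> Region -> Income) has no collider blocking it and no conditioned non-collider, so it is open.
Try {Region}:
  P1: blocked at chain node Region ∈ conditioning set.
  P2: blocked at fork node Region ∈ conditioning set.
  P3: blocked at fork node Region ∈ conditioning set.
{Region} contains no descendant of UnionMember and blocks every backdoor path.
No other singleton works — e.g. {Education} leaves P1 open — so {Region} is the unique smallest valid adjustment set.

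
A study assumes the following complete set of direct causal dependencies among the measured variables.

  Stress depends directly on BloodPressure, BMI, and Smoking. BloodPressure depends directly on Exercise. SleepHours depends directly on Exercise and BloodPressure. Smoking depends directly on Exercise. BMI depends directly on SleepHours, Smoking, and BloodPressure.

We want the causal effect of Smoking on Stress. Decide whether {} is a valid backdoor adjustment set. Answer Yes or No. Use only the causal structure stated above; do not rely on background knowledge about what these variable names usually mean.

No

Backdoor paths from Smoking to Stress (paths whose first edge points into Smoking):
  P1: Smoking <- Exercise -> BloodPressure -> SleepHours -> BMI -> Stress
  P2: Smoking <- Exercise -> BloodPressure -> BMI -> Stress
  P3: Smoking <- Exercise -> BloodPressure -> Stress
  P4: Smoking <- Exercise -> SleepHours <- BloodPressure -> BMI -> Stress
  P5: Smoking <- Exercise -> SleepHours <- BloodPressure -> Stress
  P6: Smoking <- Exercise -> SleepHours -> BMI <- BloodPressure -> Stress
  P7: Smoking <- Exercise -> SleepHours -> BMI -> Stress
Condition 1 (no descendant of Smoking in the set): holds — descendants of Smoking are {BMI, Stress}; none are in {}.
Condition 2 (every backdoor path blocked by {}):
  P1: open — no interior node is in the conditioning set.
  P2: open — no interior node is in the conditioning set.
  P3: open — no interior node is in the conditioning set.
  P4: blocked at collider SleepHours (neither it nor any descendant is in the conditioning set).
  P5: blocked at collider SleepHours (neither it nor any descendant is in the conditioning set).
  P6: blocked at collider BMI (neither it nor any descendant is in the conditioning set).
  P7: open — no interior node is in the conditioning set.
{} does not satisfy the backdoor criterion.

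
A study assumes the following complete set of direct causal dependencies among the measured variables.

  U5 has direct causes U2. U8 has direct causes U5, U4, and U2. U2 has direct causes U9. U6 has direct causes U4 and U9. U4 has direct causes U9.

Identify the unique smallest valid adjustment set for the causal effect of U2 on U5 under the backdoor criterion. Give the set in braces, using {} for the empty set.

{}

Variables eligible for adjustment (non-descendants of U2, excluding U2 and U5): {U4, U6, U9}.
Backdoor paths from U2 to U5:
  P1: U2 <- U9 -> U4 -> U8 <- U5
  P2: U2 <- U9 -> U6 <- U4 -> U8 <- U5
Each backdoor path contains an unconditioned collider, so every path is already blocked with the empty conditioning set:
  P1: blocked at collider U8 (neither it nor any descendant is in the conditioning set).
  P2: blocked at collider U6 (neither it nor any descendant is in the conditioning set).
The empty set is therefore the unique smallest valid set.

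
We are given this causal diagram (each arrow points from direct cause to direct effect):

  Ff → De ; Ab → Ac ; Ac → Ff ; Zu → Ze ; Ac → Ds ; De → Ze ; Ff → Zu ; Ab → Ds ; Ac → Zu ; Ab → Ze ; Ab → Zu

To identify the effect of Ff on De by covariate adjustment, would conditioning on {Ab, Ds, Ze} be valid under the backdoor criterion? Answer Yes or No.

Backdoor paths from Ff to De (paths whose first edge points into Ff):
  P1: Ff <- Ac <- Ab -> Zu -> Ze <- De
  P2: Ff <- Ac <- Ab -> Ze <- De
  P3: Ff <- Ac -> Ds <- Ab -> Zu -> Ze <- De
  P4: Ff <- Ac -> Ds <- Ab -> Ze <- De
  P5: Ff <- Ac -> Zu <- Ab -> Ze <- De
  P6: Ff <- Ac -> Zu -> Ze <- De
Condition 1 (no descendant of Ff in the set): FAILS — Ze is a descendant of Ff.
Condition 2 (every backdoor path blocked by {Ab, Ds, Ze}):
  P1: blocked at fork node Ab ∈ conditioning set.
  P2: blocked at fork node Ab ∈ conditioning set.
  P3: blocked at fork node Ab ∈ conditioning set.
  P4: blocked at fork node Ab ∈ conditioning set.
  P5: blocked at fork node Ab ∈ conditioning set.
  P6: open — collider(s) Ze are conditioned on (or have a conditioned descendant) and no non-collider on the path is in the set.
{Ab, Ds, Ze} does not satisfy the backdoor criterion.

No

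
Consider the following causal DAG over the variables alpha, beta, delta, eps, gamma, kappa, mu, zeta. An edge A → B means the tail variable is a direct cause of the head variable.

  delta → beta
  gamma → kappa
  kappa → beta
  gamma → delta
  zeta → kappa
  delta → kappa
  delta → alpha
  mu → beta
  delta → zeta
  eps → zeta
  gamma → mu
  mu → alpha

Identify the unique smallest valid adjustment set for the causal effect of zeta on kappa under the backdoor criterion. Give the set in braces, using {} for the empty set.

{delta}

Variables eligible for adjustment (non-descendants of zeta, excluding zeta and kappa): {alpha, delta, eps, gamma, mu}.
Backdoor paths from zeta to kappa:
  P1: zeta <- delta <- gamma -> mu -> beta <- kappa
  P2: zeta <- delta <- gamma -> kappa
  P3: zeta <- delta -> kappa
  P4: zeta <- delta -> beta <- mu <- gamma -> kappa
  P5: zeta <- delta -> beta <- kappa
  P6: zeta <- delta -> alpha <- mu <- gamma -> kappa
  P7: zeta <- delta -> alpha <- mu -> beta <- kappa
The empty set is not sufficient: P2 (zeta <- delta <- gamma -> kappa) has no collider blocking it and no conditioned non-collider, so it is open.
Try {delta}:
  P1: blocked at chain node delta ∈ conditioning set.
  P2: blocked at chain node delta ∈ conditioning set.
  P3: blocked at fork node delta ∈ conditioning set.
  P4: blocked at fork node delta ∈ conditioning set.
  P5: blocked at fork node delta ∈ conditioning set.
  P6: blocked at fork node delta ∈ conditioning set.
  P7: blocked at fork node delta ∈ conditioning set.
{delta} contains no descendant of zeta and blocks every backdoor path.
No other singleton works — e.g. {gamma} leaves P3 open — so {delta} is the unique smallest valid adjustment set.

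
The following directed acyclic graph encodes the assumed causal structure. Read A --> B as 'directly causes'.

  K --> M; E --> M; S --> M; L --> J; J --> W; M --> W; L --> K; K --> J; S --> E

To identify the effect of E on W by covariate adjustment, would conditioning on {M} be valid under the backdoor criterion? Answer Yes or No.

Backdoor paths from E to W (paths whose first edge points into E):
  P1: E <- S -> M <- K <- L -> J -> W
  P2: E <- S -> M <- K -> J -> W
  P3: E <- S -> M -> W
Condition 1 (no descendant of E in the set): FAILS — M is a descendant of E.
Condition 2 (every backdoor path blocked by {M}):
  P1: open — collider(s) M are conditioned on (or have a conditioned descendant) and no non-collider on the path is in the set.
  P2: open — collider(s) M are conditioned on (or have a conditioned descendant) and no non-collider on the path is in the set.
  P3: blocked at chain node M ∈ conditioning set.
{M} does not satisfy the backdoor criterion.

No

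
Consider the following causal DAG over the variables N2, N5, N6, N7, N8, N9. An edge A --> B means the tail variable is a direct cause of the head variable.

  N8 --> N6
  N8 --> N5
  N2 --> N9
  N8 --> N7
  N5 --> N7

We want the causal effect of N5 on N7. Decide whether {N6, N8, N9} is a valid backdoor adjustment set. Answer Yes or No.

Backdoor paths from N5 to N7 (paths whose first edge points into N5):
  P1: N5 <- N8 -> N7
Condition 1 (no descendant of N5 in the set): holds — descendants of N5 are {N7}; none are in {N6, N8, N9}.
Condition 2 (every backdoor path blocked by {N6, N8, N9}):
  P1: blocked at fork node N8 ∈ conditioning set.
{N6, N8, N9} satisfies the backdoor criterion.

Yes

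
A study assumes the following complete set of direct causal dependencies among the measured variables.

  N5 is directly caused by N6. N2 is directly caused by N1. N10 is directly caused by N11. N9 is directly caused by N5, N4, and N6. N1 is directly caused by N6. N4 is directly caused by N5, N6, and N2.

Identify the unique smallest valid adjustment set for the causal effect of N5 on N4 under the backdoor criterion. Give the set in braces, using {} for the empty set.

Variables eligible for adjustment (non-descendants of N5, excluding N5 and N4): {N1, N10, N11, N2, N6}.
Backdoor paths from N5 to N4:
  P1: N5 <- N6 -> N1 -> N2 -> N4
  P2: N5 <- N6 -> N4
  P3: N5 <- N6 -> N9 <- N4
The empty set is not sufficient: P1 (N5 <- N6 -> N1 -> N2 -> N4) has no collider blocking it and no conditioned non-collider, so it is open.
Try {N6}:
  P1: blocked at fork node N6 ∈ conditioning set.
  P2: blocked at fork node N6 ∈ conditioning set.
  P3: blocked at fork node N6 ∈ conditioning set.
{N6} contains no descendant of N5 and blocks every backdoor path.
No other singleton works — e.g. {N11} leaves P1 open — so {N6} is the unique smallest valid adjustment set.

{N6}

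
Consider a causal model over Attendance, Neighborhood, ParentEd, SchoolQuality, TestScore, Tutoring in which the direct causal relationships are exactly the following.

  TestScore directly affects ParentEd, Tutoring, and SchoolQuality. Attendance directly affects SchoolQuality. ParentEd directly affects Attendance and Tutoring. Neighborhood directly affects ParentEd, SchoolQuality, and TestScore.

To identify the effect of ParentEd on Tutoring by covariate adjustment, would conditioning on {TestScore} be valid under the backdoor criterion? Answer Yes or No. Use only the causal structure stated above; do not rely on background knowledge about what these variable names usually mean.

Backdoor paths from ParentEd to Tutoring (paths whose first edge points into ParentEd):
  P1: ParentEd <- Neighborhood -> TestScore -> Tutoring
  P2: ParentEd <- Neighborhood -> SchoolQuality <- TestScore -> Tutoring
  P3: ParentEd <- TestScore -> Tutoring
Condition 1 (no descendant of ParentEd in the set): holds — descendants of ParentEd are {Attendance, SchoolQuality, Tutoring}; none are in {TestScore}.
Condition 2 (every backdoor path blocked by {TestScore}):
  P1: blocked at chain node TestScore ∈ conditioning set.
  P2: blocked at collider SchoolQuality (neither it nor any descendant is in the conditioning set).
  P3: blocked at fork node TestScore ∈ conditioning set.
{TestScore} satisfies the backdoor criterion.

Yes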